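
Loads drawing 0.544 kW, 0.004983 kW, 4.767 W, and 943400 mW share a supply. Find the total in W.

In W:
  0.544 kW = 0.544 × 10³ W = 544
  0.004983 kW = 0.004983 × 10³ W = 4.983
  4.767 W → 4.767
  943400 mW = 943400 × 10⁻³ W = 943.4
Sum: 544 + 4.983 + 4.767 + 943.4 = 1497.15

1497.15 W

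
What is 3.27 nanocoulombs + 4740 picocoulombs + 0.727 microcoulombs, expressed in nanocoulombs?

In nanocoulombs:
  3.27 nanocoulombs → 3.27
  4740 picocoulombs = 4740 × 10⁻³ nanocoulombs = 4.74
  0.727 microcoulombs = 0.727 × 10³ nanocoulombs = 727
Sum: 3.27 + 4.74 + 727 = 735.01

735.01 nanocoulombs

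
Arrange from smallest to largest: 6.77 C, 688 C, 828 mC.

6.77 C = 6.77 C
688 C = 688 C
828 mC = 0.828 C

828 mC < 6.77 C < 688 C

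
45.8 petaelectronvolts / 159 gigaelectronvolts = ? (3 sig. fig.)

(45.8 × 10¹⁵) / (159 × 10⁹) = 0.2881 × 10⁶

288000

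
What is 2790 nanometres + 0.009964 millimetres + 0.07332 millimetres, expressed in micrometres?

86.074 micrometres

In micrometres:
  2790 nanometres = 2790 × 10⁻³ micrometres = 2.79
  0.009964 millimetres = 0.009964 × 10³ micrometres = 9.964
  0.07332 millimetres = 0.07332 × 10³ micrometres = 73.32
Sum: 2.79 + 9.964 + 73.32 = 86.074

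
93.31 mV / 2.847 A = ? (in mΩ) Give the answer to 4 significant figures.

32.77 mΩ

(93.31e-3) / (2.847) = 32.7749e-3 Ω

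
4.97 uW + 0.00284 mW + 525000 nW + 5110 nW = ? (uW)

In uW:
  4.97 uW → 4.97
  0.00284 mW = 0.00284 × 10^3 uW = 2.84
  525000 nW = 525000 × 10^-3 uW = 525
  5110 nW = 5110 × 10^-3 uW = 5.11
Sum: 4.97 + 2.84 + 525 + 5.11 = 537.92

537.92 uW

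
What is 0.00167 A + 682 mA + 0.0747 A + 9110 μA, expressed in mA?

In mA:
  0.00167 A = 0.00167e3 mA = 1.67
  682 mA → 682
  0.0747 A = 0.0747e3 mA = 74.7
  9110 μA = 9110e-3 mA = 9.11
Sum: 1.67 + 682 + 74.7 + 9.11 = 767.48

767.48 mA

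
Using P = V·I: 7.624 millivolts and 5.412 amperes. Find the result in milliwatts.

7.624 × 10⁻³ × 5.412 = 41.261088 × 10⁻³ W

41.261088 milliwatts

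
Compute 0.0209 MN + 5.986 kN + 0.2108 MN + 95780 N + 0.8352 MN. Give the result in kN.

In kN:
  0.0209 MN = 0.0209 × 10³ kN = 20.9
  5.986 kN → 5.986
  0.2108 MN = 0.2108 × 10³ kN = 210.8
  95780 N = 95780 × 10⁻³ kN = 95.78
  0.8352 MN = 0.8352 × 10³ kN = 835.2
Sum: 20.9 + 5.986 + 210.8 + 95.78 + 835.2 = 1168.666

1168.666 kN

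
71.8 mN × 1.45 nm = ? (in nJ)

71.8e-3 × 1.45e-9 = 104.11e-12 J

0.10411 nJ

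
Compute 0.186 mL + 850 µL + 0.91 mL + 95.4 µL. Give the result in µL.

2041.4 µL

In µL:
  0.186 mL = 0.186 × 10^3 µL = 186
  850 µL → 850
  0.91 mL = 0.91 × 10^3 µL = 910
  95.4 µL → 95.4
Sum: 186 + 850 + 910 + 95.4 = 2041.4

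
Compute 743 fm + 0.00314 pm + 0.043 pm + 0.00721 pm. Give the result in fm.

In fm:
  743 fm → 743
  0.00314 pm = 0.00314e3 fm = 3.14
  0.043 pm = 0.043e3 fm = 43
  0.00721 pm = 0.00721e3 fm = 7.21
Sum: 743 + 3.14 + 43 + 7.21 = 796.35

796.35 fm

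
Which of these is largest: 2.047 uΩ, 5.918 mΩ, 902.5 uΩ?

5.918 mΩ

2.047 uΩ = 0.000002047 Ω
5.918 mΩ = 0.005918 Ω
902.5 uΩ = 0.0009025 Ω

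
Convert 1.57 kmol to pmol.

1570000000000000 pmol

kilo = 10³, pico = 10⁻¹²; factor is 10¹⁵.
1.57 × 10¹⁵ = 1570000000000000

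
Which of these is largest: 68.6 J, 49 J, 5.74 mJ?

68.6 J

68.6 J = 68.6 J
49 J = 49 J
5.74 mJ = 0.00574 J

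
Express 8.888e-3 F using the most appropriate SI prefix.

= 8.888e-3 F; 1e-3 is milli.

8.888 mF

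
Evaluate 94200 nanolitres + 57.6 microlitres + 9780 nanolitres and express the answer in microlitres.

161.58 microlitres

In microlitres:
  94200 nanolitres = 94200 × 10^-3 microlitres = 94.2
  57.6 microlitres → 57.6
  9780 nanolitres = 9780 × 10^-3 microlitres = 9.78
Sum: 94.2 + 57.6 + 9.78 = 161.58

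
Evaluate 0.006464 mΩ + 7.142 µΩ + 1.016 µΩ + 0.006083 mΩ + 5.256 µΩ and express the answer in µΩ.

In µΩ:
  0.006464 mΩ = 0.006464e3 µΩ = 6.464
  7.142 µΩ → 7.142
  1.016 µΩ → 1.016
  0.006083 mΩ = 0.006083e3 µΩ = 6.083
  5.256 µΩ → 5.256
Sum: 6.464 + 7.142 + 1.016 + 6.083 + 5.256 = 25.961

25.961 µΩ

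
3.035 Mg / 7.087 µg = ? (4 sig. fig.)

428200000000

(3.035 × 10^6) / (7.087 × 10^-6) = 0.42825 × 10^12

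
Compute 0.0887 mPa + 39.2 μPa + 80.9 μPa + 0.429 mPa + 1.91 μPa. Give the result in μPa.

In μPa:
  0.0887 mPa = 0.0887 × 10^3 μPa = 88.7
  39.2 μPa → 39.2
  80.9 μPa → 80.9
  0.429 mPa = 0.429 × 10^3 μPa = 429
  1.91 μPa → 1.91
Sum: 88.7 + 39.2 + 80.9 + 429 + 1.91 = 639.71

639.71 μPa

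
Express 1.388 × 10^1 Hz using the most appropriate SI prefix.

= 13.88 Hz; mantissa already in [1, 1000).

13.88 Hz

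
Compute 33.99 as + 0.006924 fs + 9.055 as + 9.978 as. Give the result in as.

59.947 as

In as:
  33.99 as → 33.99
  0.006924 fs = 0.006924e3 as = 6.924
  9.055 as → 9.055
  9.978 as → 9.978
Sum: 33.99 + 6.924 + 9.055 + 9.978 = 59.947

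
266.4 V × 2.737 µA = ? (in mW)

266.4 × 2.737e-6 = 729.1368e-6 W

0.7291368 mW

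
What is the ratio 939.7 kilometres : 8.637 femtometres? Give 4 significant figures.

108800000000000000000

(939.7 × 10^3) / (8.637 × 10^-15) = 108.8 × 10^18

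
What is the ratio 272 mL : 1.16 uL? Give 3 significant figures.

(272e-3) / (1.16e-6) = 234.5e3

234000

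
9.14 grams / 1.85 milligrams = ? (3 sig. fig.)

4940

(9.14) / (1.85e-3) = 4.941e3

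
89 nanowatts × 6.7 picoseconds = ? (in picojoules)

0.0000005963 picojoules

89e-9 × 6.7e-12 = 596.3e-21 J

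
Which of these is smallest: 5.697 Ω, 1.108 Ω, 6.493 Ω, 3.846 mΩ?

5.697 Ω = 5.697 Ω
1.108 Ω = 1.108 Ω
6.493 Ω = 6.493 Ω
3.846 mΩ = 0.003846 Ω

3.846 mΩ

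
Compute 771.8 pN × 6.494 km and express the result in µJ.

5.0120692 µJ

771.8 × 10⁻¹² × 6.494 × 10³ = 5012.0692 × 10⁻⁹ J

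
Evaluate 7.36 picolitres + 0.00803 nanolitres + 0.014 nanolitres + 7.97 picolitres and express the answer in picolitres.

In picolitres:
  7.36 picolitres → 7.36
  0.00803 nanolitres = 0.00803 × 10³ picolitres = 8.03
  0.014 nanolitres = 0.014 × 10³ picolitres = 14
  7.97 picolitres → 7.97
Sum: 7.36 + 8.03 + 14 + 7.97 = 37.36

37.36 picolitres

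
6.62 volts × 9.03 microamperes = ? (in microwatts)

59.7786 microwatts

6.62 × 9.03 × 10⁻⁶ = 59.7786 × 10⁻⁶ W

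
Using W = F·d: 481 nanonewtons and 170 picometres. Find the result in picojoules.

481 × 10^-9 × 170 × 10^-12 = 81770 × 10^-21 J

0.00008177 picojoules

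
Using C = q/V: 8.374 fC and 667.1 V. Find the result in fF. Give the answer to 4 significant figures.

(8.374e-15) / (667.1) = 0.0125528e-15 F

0.01255 fF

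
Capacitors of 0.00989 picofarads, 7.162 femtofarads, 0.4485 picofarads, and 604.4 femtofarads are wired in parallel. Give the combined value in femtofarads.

1069.952 femtofarads

In femtofarads:
  0.00989 picofarads = 0.00989 × 10^3 femtofarads = 9.89
  7.162 femtofarads → 7.162
  0.4485 picofarads = 0.4485 × 10^3 femtofarads = 448.5
  604.4 femtofarads → 604.4
Sum: 9.89 + 7.162 + 448.5 + 604.4 = 1069.952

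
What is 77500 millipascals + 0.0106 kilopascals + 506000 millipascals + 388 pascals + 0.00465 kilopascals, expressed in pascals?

In pascals:
  77500 millipascals = 77500 × 10^-3 pascals = 77.5
  0.0106 kilopascals = 0.0106 × 10^3 pascals = 10.6
  506000 millipascals = 506000 × 10^-3 pascals = 506
  388 pascals → 388
  0.00465 kilopascals = 0.00465 × 10^3 pascals = 4.65
Sum: 77.5 + 10.6 + 506 + 388 + 4.65 = 986.75

986.75 pascals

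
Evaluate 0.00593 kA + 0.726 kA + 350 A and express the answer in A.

1081.93 A

In A:
  0.00593 kA = 0.00593 × 10³ A = 5.93
  0.726 kA = 0.726 × 10³ A = 726
  350 A → 350
Sum: 5.93 + 726 + 350 = 1081.93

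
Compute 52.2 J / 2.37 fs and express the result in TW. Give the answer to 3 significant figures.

(52.2) / (2.37 × 10^-15) = 22.025 × 10^15 W

22000 TW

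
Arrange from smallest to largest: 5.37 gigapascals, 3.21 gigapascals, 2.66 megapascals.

5.37 gigapascals = 5370000000 pascals
3.21 gigapascals = 3210000000 pascals
2.66 megapascals = 2660000 pascals

2.66 megapascals < 3.21 gigapascals < 5.37 gigapascals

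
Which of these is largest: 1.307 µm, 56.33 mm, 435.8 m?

1.307 µm = 0.000001307 m
56.33 mm = 0.05633 m
435.8 m = 435.8 m

435.8 m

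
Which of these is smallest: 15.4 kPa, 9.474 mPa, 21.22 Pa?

15.4 kPa = 15400 Pa
9.474 mPa = 0.009474 Pa
21.22 Pa = 21.22 Pa

9.474 mPa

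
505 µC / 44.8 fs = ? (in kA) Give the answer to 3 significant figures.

11300000 kA

(505e-6) / (44.8e-15) = 11.272e9 A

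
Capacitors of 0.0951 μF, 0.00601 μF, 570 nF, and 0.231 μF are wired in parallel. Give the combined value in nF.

902.11 nF

In nF:
  0.0951 μF = 0.0951 × 10³ nF = 95.1
  0.00601 μF = 0.00601 × 10³ nF = 6.01
  570 nF → 570
  0.231 μF = 0.231 × 10³ nF = 231
Sum: 95.1 + 6.01 + 570 + 231 = 902.11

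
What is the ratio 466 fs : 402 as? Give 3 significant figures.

1160

(466e-15) / (402e-18) = 1.159e3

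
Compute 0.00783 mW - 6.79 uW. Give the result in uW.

In uW:
  0.00783 mW = 0.00783e3 uW = 7.83
  6.79 uW → 6.79
Difference: 7.83 - 6.79 = 1.04

1.04 uW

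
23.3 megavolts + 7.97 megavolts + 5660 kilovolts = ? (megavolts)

36.93 megavolts

In megavolts:
  23.3 megavolts → 23.3
  7.97 megavolts → 7.97
  5660 kilovolts = 5660e-3 megavolts = 5.66
Sum: 23.3 + 7.97 + 5.66 = 36.93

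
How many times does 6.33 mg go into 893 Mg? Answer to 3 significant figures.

141000000000

(893e6) / (6.33e-3) = 141.1e9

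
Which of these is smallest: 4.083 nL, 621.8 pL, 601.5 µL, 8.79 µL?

621.8 pL

4.083 nL = 0.000000004083 L
621.8 pL = 0.0000000006218 L
601.5 µL = 0.0006015 L
8.79 µL = 0.00000879 L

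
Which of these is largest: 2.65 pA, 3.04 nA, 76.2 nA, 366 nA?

366 nA

2.65 pA = 0.00000000000265 A
3.04 nA = 0.00000000304 A
76.2 nA = 0.0000000762 A
366 nA = 0.000000366 A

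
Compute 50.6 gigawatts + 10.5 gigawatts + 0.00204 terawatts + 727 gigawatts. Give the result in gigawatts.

In gigawatts:
  50.6 gigawatts → 50.6
  10.5 gigawatts → 10.5
  0.00204 terawatts = 0.00204 × 10^3 gigawatts = 2.04
  727 gigawatts → 727
Sum: 50.6 + 10.5 + 2.04 + 727 = 790.14

790.14 gigawatts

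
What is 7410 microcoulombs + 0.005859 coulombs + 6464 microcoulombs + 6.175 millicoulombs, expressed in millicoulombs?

In millicoulombs:
  7410 microcoulombs = 7410 × 10^-3 millicoulombs = 7.41
  0.005859 coulombs = 0.005859 × 10^3 millicoulombs = 5.859
  6464 microcoulombs = 6464 × 10^-3 millicoulombs = 6.464
  6.175 millicoulombs → 6.175
Sum: 7.41 + 5.859 + 6.464 + 6.175 = 25.908

25.908 millicoulombs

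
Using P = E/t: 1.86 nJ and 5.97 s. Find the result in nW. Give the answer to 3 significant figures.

(1.86 × 10^-9) / (5.97) = 0.31156 × 10^-9 W

0.312 nW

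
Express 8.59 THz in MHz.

tera = 10^12, mega = 10^6; factor is 10^6.
8.59 × 10^6 = 8590000

8590000 MHz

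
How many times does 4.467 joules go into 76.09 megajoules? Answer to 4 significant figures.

(76.09e6) / (4.467) = 17.034e6

17030000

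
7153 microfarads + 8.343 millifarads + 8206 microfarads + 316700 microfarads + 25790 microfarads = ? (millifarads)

In millifarads:
  7153 microfarads = 7153 × 10⁻³ millifarads = 7.153
  8.343 millifarads → 8.343
  8206 microfarads = 8206 × 10⁻³ millifarads = 8.206
  316700 microfarads = 316700 × 10⁻³ millifarads = 316.7
  25790 microfarads = 25790 × 10⁻³ millifarads = 25.79
Sum: 7.153 + 8.343 + 8.206 + 316.7 + 25.79 = 366.192

366.192 millifarads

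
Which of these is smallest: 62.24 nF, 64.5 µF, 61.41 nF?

62.24 nF = 0.00000006224 F
64.5 µF = 0.0000645 F
61.41 nF = 0.00000006141 F

61.41 nF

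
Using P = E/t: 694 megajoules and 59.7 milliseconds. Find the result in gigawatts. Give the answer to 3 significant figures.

11.6 gigawatts

(694 × 10^6) / (59.7 × 10^-3) = 11.625 × 10^9 W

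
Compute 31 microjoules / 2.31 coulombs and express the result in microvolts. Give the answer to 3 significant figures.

(31e-6) / (2.31) = 13.42e-6 V

13.4 microvolts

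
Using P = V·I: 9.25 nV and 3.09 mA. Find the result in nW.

0.0285825 nW

9.25e-9 × 3.09e-3 = 28.5825e-12 W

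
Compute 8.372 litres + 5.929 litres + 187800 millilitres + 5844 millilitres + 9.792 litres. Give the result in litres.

In litres:
  8.372 litres → 8.372
  5.929 litres → 5.929
  187800 millilitres = 187800 × 10^-3 litres = 187.8
  5844 millilitres = 5844 × 10^-3 litres = 5.844
  9.792 litres → 9.792
Sum: 8.372 + 5.929 + 187.8 + 5.844 + 9.792 = 217.737

217.737 litres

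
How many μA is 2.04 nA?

nano = 10⁻⁹, micro = 10⁻⁶; factor is 10⁻³.
2.04 × 10⁻³ = 0.00204

0.00204 μA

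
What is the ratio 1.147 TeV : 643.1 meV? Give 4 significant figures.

1784000000000

(1.147 × 10¹²) / (643.1 × 10⁻³) = 0.0017835 × 10¹⁵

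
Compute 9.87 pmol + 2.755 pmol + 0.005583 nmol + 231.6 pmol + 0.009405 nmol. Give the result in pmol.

In pmol:
  9.87 pmol → 9.87
  2.755 pmol → 2.755
  0.005583 nmol = 0.005583 × 10^3 pmol = 5.583
  231.6 pmol → 231.6
  0.009405 nmol = 0.009405 × 10^3 pmol = 9.405
Sum: 9.87 + 2.755 + 5.583 + 231.6 + 9.405 = 259.213

259.213 pmol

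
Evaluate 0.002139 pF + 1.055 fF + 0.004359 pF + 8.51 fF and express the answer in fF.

16.063 fF

In fF:
  0.002139 pF = 0.002139e3 fF = 2.139
  1.055 fF → 1.055
  0.004359 pF = 0.004359e3 fF = 4.359
  8.51 fF → 8.51
Sum: 2.139 + 1.055 + 4.359 + 8.51 = 16.063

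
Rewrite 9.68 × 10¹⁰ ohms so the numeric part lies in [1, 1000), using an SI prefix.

96.8 gigaohms

= 96.8 × 10⁹ ohms; 10⁹ is giga.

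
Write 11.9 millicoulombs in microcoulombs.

11900 microcoulombs

milli = 10⁻³, micro = 10⁻⁶; factor is 10³.
11.9 × 10³ = 11900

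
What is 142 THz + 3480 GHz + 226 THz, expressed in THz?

371.48 THz

In THz:
  142 THz → 142
  3480 GHz = 3480 × 10⁻³ THz = 3.48
  226 THz → 226
Sum: 142 + 3.48 + 226 = 371.48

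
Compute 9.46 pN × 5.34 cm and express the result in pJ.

0.505164 pJ

9.46 × 10⁻¹² × 5.34 × 10⁻² = 50.5164 × 10⁻¹⁴ J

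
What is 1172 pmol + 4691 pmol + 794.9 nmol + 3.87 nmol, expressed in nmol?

804.633 nmol

In nmol:
  1172 pmol = 1172e-3 nmol = 1.172
  4691 pmol = 4691e-3 nmol = 4.691
  794.9 nmol → 794.9
  3.87 nmol → 3.87
Sum: 1.172 + 4.691 + 794.9 + 3.87 = 804.633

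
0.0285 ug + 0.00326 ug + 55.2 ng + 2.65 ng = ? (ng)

In ng:
  0.0285 ug = 0.0285 × 10^3 ng = 28.5
  0.00326 ug = 0.00326 × 10^3 ng = 3.26
  55.2 ng → 55.2
  2.65 ng → 2.65
Sum: 28.5 + 3.26 + 55.2 + 2.65 = 89.61

89.61 ng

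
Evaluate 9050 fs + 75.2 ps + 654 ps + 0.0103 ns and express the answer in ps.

748.55 ps

In ps:
  9050 fs = 9050e-3 ps = 9.05
  75.2 ps → 75.2
  654 ps → 654
  0.0103 ns = 0.0103e3 ps = 10.3
Sum: 9.05 + 75.2 + 654 + 10.3 = 748.55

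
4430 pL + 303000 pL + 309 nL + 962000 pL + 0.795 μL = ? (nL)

2373.43 nL

In nL:
  4430 pL = 4430e-3 nL = 4.43
  303000 pL = 303000e-3 nL = 303
  309 nL → 309
  962000 pL = 962000e-3 nL = 962
  0.795 μL = 0.795e3 nL = 795
Sum: 4.43 + 303 + 309 + 962 + 795 = 2373.43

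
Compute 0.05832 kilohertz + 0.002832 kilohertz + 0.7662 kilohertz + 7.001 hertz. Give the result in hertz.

834.353 hertz

In hertz:
  0.05832 kilohertz = 0.05832 × 10³ hertz = 58.32
  0.002832 kilohertz = 0.002832 × 10³ hertz = 2.832
  0.7662 kilohertz = 0.7662 × 10³ hertz = 766.2
  7.001 hertz → 7.001
Sum: 58.32 + 2.832 + 766.2 + 7.001 = 834.353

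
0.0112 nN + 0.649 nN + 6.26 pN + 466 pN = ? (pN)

In pN:
  0.0112 nN = 0.0112e3 pN = 11.2
  0.649 nN = 0.649e3 pN = 649
  6.26 pN → 6.26
  466 pN → 466
Sum: 11.2 + 649 + 6.26 + 466 = 1132.46

1132.46 pN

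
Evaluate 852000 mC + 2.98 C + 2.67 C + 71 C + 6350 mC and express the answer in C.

935 C

In C:
  852000 mC = 852000 × 10⁻³ C = 852
  2.98 C → 2.98
  2.67 C → 2.67
  71 C → 71
  6350 mC = 6350 × 10⁻³ C = 6.35
Sum: 852 + 2.98 + 2.67 + 71 + 6.35 = 935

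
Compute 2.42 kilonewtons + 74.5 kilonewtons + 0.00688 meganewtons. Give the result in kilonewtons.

83.8 kilonewtons

In kilonewtons:
  2.42 kilonewtons → 2.42
  74.5 kilonewtons → 74.5
  0.00688 meganewtons = 0.00688 × 10³ kilonewtons = 6.88
Sum: 2.42 + 74.5 + 6.88 = 83.8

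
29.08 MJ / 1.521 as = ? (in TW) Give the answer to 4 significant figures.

(29.08 × 10^6) / (1.521 × 10^-18) = 19.119 × 10^24 W

19120000000000 TW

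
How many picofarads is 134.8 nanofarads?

134800 picofarads

nano = 10⁻⁹, pico = 10⁻¹²; factor is 10³.
134.8 × 10³ = 134800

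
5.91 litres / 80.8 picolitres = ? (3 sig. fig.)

(5.91) / (80.8 × 10^-12) = 0.07314 × 10^12

73100000000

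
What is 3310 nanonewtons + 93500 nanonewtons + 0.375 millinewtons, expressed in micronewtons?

471.81 micronewtons

In micronewtons:
  3310 nanonewtons = 3310e-3 micronewtons = 3.31
  93500 nanonewtons = 93500e-3 micronewtons = 93.5
  0.375 millinewtons = 0.375e3 micronewtons = 375
Sum: 3.31 + 93.5 + 375 = 471.81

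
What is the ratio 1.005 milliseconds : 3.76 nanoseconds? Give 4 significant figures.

(1.005 × 10^-3) / (3.76 × 10^-9) = 0.26729 × 10^6

267300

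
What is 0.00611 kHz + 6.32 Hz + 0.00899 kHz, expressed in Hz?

In Hz:
  0.00611 kHz = 0.00611 × 10³ Hz = 6.11
  6.32 Hz → 6.32
  0.00899 kHz = 0.00899 × 10³ Hz = 8.99
Sum: 6.11 + 6.32 + 8.99 = 21.42

21.42 Hz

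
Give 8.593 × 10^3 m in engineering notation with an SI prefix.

= 8.593 × 10^3 m; 10^3 is kilo.

8.593 km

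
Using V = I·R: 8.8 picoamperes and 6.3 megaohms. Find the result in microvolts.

55.44 microvolts

8.8e-12 × 6.3e6 = 55.44e-6 V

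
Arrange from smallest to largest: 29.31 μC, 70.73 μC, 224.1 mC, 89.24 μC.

29.31 μC < 70.73 μC < 89.24 μC < 224.1 mC

29.31 μC = 0.00002931 C
70.73 μC = 0.00007073 C
224.1 mC = 0.2241 C
89.24 μC = 0.00008924 C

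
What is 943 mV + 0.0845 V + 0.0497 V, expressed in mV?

In mV:
  943 mV → 943
  0.0845 V = 0.0845 × 10³ mV = 84.5
  0.0497 V = 0.0497 × 10³ mV = 49.7
Sum: 943 + 84.5 + 49.7 = 1077.2

1077.2 mV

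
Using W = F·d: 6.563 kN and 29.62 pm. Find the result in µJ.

6.563 × 10³ × 29.62 × 10⁻¹² = 194.39606 × 10⁻⁹ J

0.19439606 µJ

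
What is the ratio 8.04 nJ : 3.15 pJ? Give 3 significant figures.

2550

(8.04 × 10⁻⁹) / (3.15 × 10⁻¹²) = 2.552 × 10³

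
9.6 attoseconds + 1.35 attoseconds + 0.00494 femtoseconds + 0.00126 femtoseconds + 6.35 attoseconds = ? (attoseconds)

In attoseconds:
  9.6 attoseconds → 9.6
  1.35 attoseconds → 1.35
  0.00494 femtoseconds = 0.00494 × 10³ attoseconds = 4.94
  0.00126 femtoseconds = 0.00126 × 10³ attoseconds = 1.26
  6.35 attoseconds → 6.35
Sum: 9.6 + 1.35 + 4.94 + 1.26 + 6.35 = 23.5

23.5 attoseconds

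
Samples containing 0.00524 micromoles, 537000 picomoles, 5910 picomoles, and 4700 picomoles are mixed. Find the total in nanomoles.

552.85 nanomoles

In nanomoles:
  0.00524 micromoles = 0.00524 × 10³ nanomoles = 5.24
  537000 picomoles = 537000 × 10⁻³ nanomoles = 537
  5910 picomoles = 5910 × 10⁻³ nanomoles = 5.91
  4700 picomoles = 4700 × 10⁻³ nanomoles = 4.7
Sum: 5.24 + 537 + 5.91 + 4.7 = 552.85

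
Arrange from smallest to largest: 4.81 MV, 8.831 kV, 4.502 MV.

4.81 MV = 4810000 V
8.831 kV = 8831 V
4.502 MV = 4502000 V

8.831 kV < 4.502 MV < 4.81 MV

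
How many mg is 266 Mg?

mega = 10^6, milli = 10^-3; factor is 10^9.
266 × 10^9 = 266000000000

266000000000 mg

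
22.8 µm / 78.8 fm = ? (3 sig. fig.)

(22.8 × 10⁻⁶) / (78.8 × 10⁻¹⁵) = 0.2893 × 10⁹

289000000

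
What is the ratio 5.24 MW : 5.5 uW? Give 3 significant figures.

(5.24 × 10^6) / (5.5 × 10^-6) = 0.9527 × 10^12

953000000000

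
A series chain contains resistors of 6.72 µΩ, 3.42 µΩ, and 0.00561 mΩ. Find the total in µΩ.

15.75 µΩ

In µΩ:
  6.72 µΩ → 6.72
  3.42 µΩ → 3.42
  0.00561 mΩ = 0.00561e3 µΩ = 5.61
Sum: 6.72 + 3.42 + 5.61 = 15.75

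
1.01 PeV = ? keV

peta = 10^15, kilo = 10^3; factor is 10^12.
1.01 × 10^12 = 1010000000000

1010000000000 keV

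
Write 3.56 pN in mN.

pico = 10⁻¹², milli = 10⁻³; factor is 10⁻⁹.
3.56 × 10⁻⁹ = 0.00000000356

0.00000000356 mN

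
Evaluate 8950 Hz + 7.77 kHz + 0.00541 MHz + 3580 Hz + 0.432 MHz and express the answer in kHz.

457.71 kHz

In kHz:
  8950 Hz = 8950e-3 kHz = 8.95
  7.77 kHz → 7.77
  0.00541 MHz = 0.00541e3 kHz = 5.41
  3580 Hz = 3580e-3 kHz = 3.58
  0.432 MHz = 0.432e3 kHz = 432
Sum: 8.95 + 7.77 + 5.41 + 3.58 + 432 = 457.71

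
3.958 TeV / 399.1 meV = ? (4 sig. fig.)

9917000000000

(3.958 × 10^12) / (399.1 × 10^-3) = 0.0099173 × 10^15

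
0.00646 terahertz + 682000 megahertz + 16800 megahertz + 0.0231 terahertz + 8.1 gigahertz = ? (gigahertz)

736.46 gigahertz

In gigahertz:
  0.00646 terahertz = 0.00646 × 10^3 gigahertz = 6.46
  682000 megahertz = 682000 × 10^-3 gigahertz = 682
  16800 megahertz = 16800 × 10^-3 gigahertz = 16.8
  0.0231 terahertz = 0.0231 × 10^3 gigahertz = 23.1
  8.1 gigahertz → 8.1
Sum: 6.46 + 682 + 16.8 + 23.1 + 8.1 = 736.46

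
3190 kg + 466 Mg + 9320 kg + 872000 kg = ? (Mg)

In Mg:
  3190 kg = 3190 × 10^-3 Mg = 3.19
  466 Mg → 466
  9320 kg = 9320 × 10^-3 Mg = 9.32
  872000 kg = 872000 × 10^-3 Mg = 872
Sum: 3.19 + 466 + 9.32 + 872 = 1350.51

1350.51 Mg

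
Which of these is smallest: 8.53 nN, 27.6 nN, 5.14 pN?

8.53 nN = 0.00000000853 N
27.6 nN = 0.0000000276 N
5.14 pN = 0.00000000000514 N

5.14 pN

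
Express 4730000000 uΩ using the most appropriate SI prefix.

4.73 kΩ

= 4.73e3 Ω; 1e3 is kilo.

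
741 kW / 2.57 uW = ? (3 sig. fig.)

288000000000

(741 × 10^3) / (2.57 × 10^-6) = 288.3 × 10^9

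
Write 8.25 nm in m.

nano = 1e-9, (no prefix) = 1e0; factor is 1e-9.
8.25 × 1e-9 = 0.00000000825

0.00000000825 m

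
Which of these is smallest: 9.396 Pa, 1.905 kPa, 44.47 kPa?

9.396 Pa

9.396 Pa = 9.396 Pa
1.905 kPa = 1905 Pa
44.47 kPa = 44470 Pa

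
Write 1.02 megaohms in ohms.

mega = 10^6, (no prefix) = 10^0; factor is 10^6.
1.02 × 10^6 = 1020000

1020000 ohms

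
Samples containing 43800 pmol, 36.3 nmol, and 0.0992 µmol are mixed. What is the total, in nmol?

179.3 nmol

In nmol:
  43800 pmol = 43800e-3 nmol = 43.8
  36.3 nmol → 36.3
  0.0992 µmol = 0.0992e3 nmol = 99.2
Sum: 43.8 + 36.3 + 99.2 = 179.3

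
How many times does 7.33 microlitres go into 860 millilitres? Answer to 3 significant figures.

117000

(860e-3) / (7.33e-6) = 117.3e3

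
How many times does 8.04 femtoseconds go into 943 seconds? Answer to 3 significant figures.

(943) / (8.04 × 10^-15) = 117.3 × 10^15

117000000000000000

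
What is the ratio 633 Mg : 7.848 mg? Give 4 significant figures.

(633e6) / (7.848e-3) = 80.657e9

80660000000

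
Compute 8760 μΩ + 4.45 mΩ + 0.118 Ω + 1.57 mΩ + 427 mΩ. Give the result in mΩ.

In mΩ:
  8760 μΩ = 8760e-3 mΩ = 8.76
  4.45 mΩ → 4.45
  0.118 Ω = 0.118e3 mΩ = 118
  1.57 mΩ → 1.57
  427 mΩ → 427
Sum: 8.76 + 4.45 + 118 + 1.57 + 427 = 559.78

559.78 mΩ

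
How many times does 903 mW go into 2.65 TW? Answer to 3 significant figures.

2930000000000

(2.65e12) / (903e-3) = 0.002935e15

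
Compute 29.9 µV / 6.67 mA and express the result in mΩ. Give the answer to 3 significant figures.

(29.9 × 10⁻⁶) / (6.67 × 10⁻³) = 4.4828 × 10⁻³ Ω

4.48 mΩ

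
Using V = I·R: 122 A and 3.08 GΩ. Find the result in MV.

122 × 3.08e9 = 375.76e9 V

375760 MV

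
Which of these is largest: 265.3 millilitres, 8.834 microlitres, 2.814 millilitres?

265.3 millilitres = 0.2653 litres
8.834 microlitres = 0.000008834 litres
2.814 millilitres = 0.002814 litres

265.3 millilitres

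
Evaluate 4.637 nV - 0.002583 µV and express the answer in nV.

In nV:
  4.637 nV → 4.637
  0.002583 µV = 0.002583e3 nV = 2.583
Difference: 4.637 - 2.583 = 2.054

2.054 nV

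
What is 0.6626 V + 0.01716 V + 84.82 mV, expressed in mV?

764.58 mV

In mV:
  0.6626 V = 0.6626e3 mV = 662.6
  0.01716 V = 0.01716e3 mV = 17.16
  84.82 mV → 84.82
Sum: 662.6 + 17.16 + 84.82 = 764.58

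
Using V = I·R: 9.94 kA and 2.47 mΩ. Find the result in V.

24.5518 V

9.94e3 × 2.47e-3 = 24.5518 V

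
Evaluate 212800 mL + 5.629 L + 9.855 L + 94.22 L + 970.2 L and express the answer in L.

In L:
  212800 mL = 212800e-3 L = 212.8
  5.629 L → 5.629
  9.855 L → 9.855
  94.22 L → 94.22
  970.2 L → 970.2
Sum: 212.8 + 5.629 + 9.855 + 94.22 + 970.2 = 1292.704

1292.704 L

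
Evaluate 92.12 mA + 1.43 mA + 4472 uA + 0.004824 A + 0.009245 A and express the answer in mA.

112.091 mA

In mA:
  92.12 mA → 92.12
  1.43 mA → 1.43
  4472 uA = 4472 × 10⁻³ mA = 4.472
  0.004824 A = 0.004824 × 10³ mA = 4.824
  0.009245 A = 0.009245 × 10³ mA = 9.245
Sum: 92.12 + 1.43 + 4.472 + 4.824 + 9.245 = 112.091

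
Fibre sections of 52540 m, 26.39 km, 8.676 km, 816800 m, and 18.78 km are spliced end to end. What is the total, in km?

In km:
  52540 m = 52540 × 10^-3 km = 52.54
  26.39 km → 26.39
  8.676 km → 8.676
  816800 m = 816800 × 10^-3 km = 816.8
  18.78 km → 18.78
Sum: 52.54 + 26.39 + 8.676 + 816.8 + 18.78 = 923.186

923.186 km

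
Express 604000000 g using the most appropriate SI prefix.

= 604 × 10⁶ g; 10⁶ is mega.

604 Mg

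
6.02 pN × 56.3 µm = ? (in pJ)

0.000338926 pJ

6.02 × 10⁻¹² × 56.3 × 10⁻⁶ = 338.926 × 10⁻¹⁸ J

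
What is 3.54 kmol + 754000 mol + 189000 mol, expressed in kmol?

946.54 kmol

In kmol:
  3.54 kmol → 3.54
  754000 mol = 754000 × 10^-3 kmol = 754
  189000 mol = 189000 × 10^-3 kmol = 189
Sum: 3.54 + 754 + 189 = 946.54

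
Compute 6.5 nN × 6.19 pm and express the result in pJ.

0.000000040235 pJ

6.5 × 10⁻⁹ × 6.19 × 10⁻¹² = 40.235 × 10⁻²¹ J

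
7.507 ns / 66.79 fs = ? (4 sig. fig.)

112400

(7.507 × 10⁻⁹) / (66.79 × 10⁻¹⁵) = 0.1124 × 10⁶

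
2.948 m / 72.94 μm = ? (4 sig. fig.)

(2.948) / (72.94e-6) = 0.040417e6

40420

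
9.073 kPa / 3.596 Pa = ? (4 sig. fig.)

(9.073 × 10^3) / (3.596) = 2.5231 × 10^3

2523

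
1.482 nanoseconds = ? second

0.000000001482 seconds

nano = 10⁻⁹, (no prefix) = 10⁰; factor is 10⁻⁹.
1.482 × 10⁻⁹ = 0.000000001482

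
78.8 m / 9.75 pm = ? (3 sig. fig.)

8080000000000

(78.8) / (9.75 × 10⁻¹²) = 8.082 × 10¹²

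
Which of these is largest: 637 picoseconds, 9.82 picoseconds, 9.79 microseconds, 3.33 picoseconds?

9.79 microseconds

637 picoseconds = 0.000000000637 seconds
9.82 picoseconds = 0.00000000000982 seconds
9.79 microseconds = 0.00000979 seconds
3.33 picoseconds = 0.00000000000333 seconds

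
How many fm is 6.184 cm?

centi = 10^-2, femto = 10^-15; factor is 10^13.
6.184 × 10^13 = 61840000000000

61840000000000 fm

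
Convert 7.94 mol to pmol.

(no prefix) = 10^0, pico = 10^-12; factor is 10^12.
7.94 × 10^12 = 7940000000000

7940000000000 pmol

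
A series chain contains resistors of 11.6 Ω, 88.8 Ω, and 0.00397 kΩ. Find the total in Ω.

In Ω:
  11.6 Ω → 11.6
  88.8 Ω → 88.8
  0.00397 kΩ = 0.00397 × 10³ Ω = 3.97
Sum: 11.6 + 88.8 + 3.97 = 104.37

104.37 Ω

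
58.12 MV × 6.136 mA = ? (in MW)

58.12 × 10⁶ × 6.136 × 10⁻³ = 356.62432 × 10³ W

0.35662432 MW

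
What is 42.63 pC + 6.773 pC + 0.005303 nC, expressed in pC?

54.706 pC

In pC:
  42.63 pC → 42.63
  6.773 pC → 6.773
  0.005303 nC = 0.005303 × 10^3 pC = 5.303
Sum: 42.63 + 6.773 + 5.303 = 54.706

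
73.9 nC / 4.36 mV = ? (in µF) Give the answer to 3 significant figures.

16.9 µF

(73.9 × 10⁻⁹) / (4.36 × 10⁻³) = 16.95 × 10⁻⁶ F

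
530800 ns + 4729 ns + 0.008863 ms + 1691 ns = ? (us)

546.083 us

In us:
  530800 ns = 530800 × 10^-3 us = 530.8
  4729 ns = 4729 × 10^-3 us = 4.729
  0.008863 ms = 0.008863 × 10^3 us = 8.863
  1691 ns = 1691 × 10^-3 us = 1.691
Sum: 530.8 + 4.729 + 8.863 + 1.691 = 546.083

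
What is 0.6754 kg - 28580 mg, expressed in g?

646.82 g

In g:
  0.6754 kg = 0.6754 × 10³ g = 675.4
  28580 mg = 28580 × 10⁻³ g = 28.58
Difference: 675.4 - 28.58 = 646.82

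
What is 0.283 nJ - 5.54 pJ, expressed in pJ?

277.46 pJ

In pJ:
  0.283 nJ = 0.283 × 10^3 pJ = 283
  5.54 pJ → 5.54
Difference: 283 - 5.54 = 277.46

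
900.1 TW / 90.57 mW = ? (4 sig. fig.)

9938000000000000

(900.1 × 10^12) / (90.57 × 10^-3) = 9.9382 × 10^15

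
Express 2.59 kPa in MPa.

0.00259 MPa

kilo = 1e3, mega = 1e6; factor is 1e-3.
2.59 × 1e-3 = 0.00259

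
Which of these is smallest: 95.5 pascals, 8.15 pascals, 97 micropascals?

95.5 pascals = 95.5 pascals
8.15 pascals = 8.15 pascals
97 micropascals = 0.000097 pascals

97 micropascals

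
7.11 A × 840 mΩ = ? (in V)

7.11 × 840 × 10⁻³ = 5972.4 × 10⁻³ V

5.9724 V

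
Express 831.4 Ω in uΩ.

(no prefix) = 10⁰, micro = 10⁻⁶; factor is 10⁶.
831.4 × 10⁶ = 831400000

831400000 uΩ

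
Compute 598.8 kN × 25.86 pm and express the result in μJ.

15.484968 μJ

598.8e3 × 25.86e-12 = 15484.968e-9 J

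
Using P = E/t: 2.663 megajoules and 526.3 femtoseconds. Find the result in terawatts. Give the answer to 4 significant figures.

5060000 terawatts

(2.663 × 10⁶) / (526.3 × 10⁻¹⁵) = 0.00505985 × 10²¹ W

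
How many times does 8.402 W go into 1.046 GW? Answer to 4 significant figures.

(1.046 × 10⁹) / (8.402) = 0.12449 × 10⁹

124500000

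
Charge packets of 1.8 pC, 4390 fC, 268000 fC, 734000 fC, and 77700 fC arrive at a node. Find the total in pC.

1085.89 pC

In pC:
  1.8 pC → 1.8
  4390 fC = 4390 × 10^-3 pC = 4.39
  268000 fC = 268000 × 10^-3 pC = 268
  734000 fC = 734000 × 10^-3 pC = 734
  77700 fC = 77700 × 10^-3 pC = 77.7
Sum: 1.8 + 4.39 + 268 + 734 + 77.7 = 1085.89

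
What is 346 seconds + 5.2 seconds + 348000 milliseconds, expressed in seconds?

699.2 seconds

In seconds:
  346 seconds → 346
  5.2 seconds → 5.2
  348000 milliseconds = 348000 × 10^-3 seconds = 348
Sum: 346 + 5.2 + 348 = 699.2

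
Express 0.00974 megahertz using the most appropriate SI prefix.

9.74 kilohertz

= 9.74 × 10^3 hertz; 10^3 is kilo.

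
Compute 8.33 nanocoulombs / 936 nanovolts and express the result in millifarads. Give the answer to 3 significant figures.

(8.33 × 10⁻⁹) / (936 × 10⁻⁹) = 0.0088996 F

8.90 millifarads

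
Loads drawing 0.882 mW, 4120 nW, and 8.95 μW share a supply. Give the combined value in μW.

895.07 μW

In μW:
  0.882 mW = 0.882 × 10^3 μW = 882
  4120 nW = 4120 × 10^-3 μW = 4.12
  8.95 μW → 8.95
Sum: 882 + 4.12 + 8.95 = 895.07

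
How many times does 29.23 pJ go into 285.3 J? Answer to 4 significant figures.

9761000000000

(285.3) / (29.23e-12) = 9.7605e12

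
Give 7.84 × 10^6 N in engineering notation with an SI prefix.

= 7.84 × 10^6 N; 10^6 is mega.

7.84 MN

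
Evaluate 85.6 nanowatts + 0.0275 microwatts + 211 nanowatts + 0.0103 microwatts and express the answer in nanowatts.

In nanowatts:
  85.6 nanowatts → 85.6
  0.0275 microwatts = 0.0275e3 nanowatts = 27.5
  211 nanowatts → 211
  0.0103 microwatts = 0.0103e3 nanowatts = 10.3
Sum: 85.6 + 27.5 + 211 + 10.3 = 334.4

334.4 nanowatts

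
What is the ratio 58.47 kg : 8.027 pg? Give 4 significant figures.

(58.47 × 10^3) / (8.027 × 10^-12) = 7.2842 × 10^15

7284000000000000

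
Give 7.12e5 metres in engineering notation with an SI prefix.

712 kilometres

= 712e3 metres; 1e3 is kilo.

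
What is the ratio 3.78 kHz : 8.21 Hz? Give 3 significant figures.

460

(3.78 × 10³) / (8.21) = 0.4604 × 10³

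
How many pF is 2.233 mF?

milli = 1e-3, pico = 1e-12; factor is 1e9.
2.233 × 1e9 = 2233000000

2233000000 pF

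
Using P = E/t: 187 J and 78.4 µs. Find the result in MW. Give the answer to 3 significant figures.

(187) / (78.4 × 10⁻⁶) = 2.3852 × 10⁶ W

2.39 MW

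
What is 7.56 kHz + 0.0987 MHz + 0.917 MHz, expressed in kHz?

1023.26 kHz

In kHz:
  7.56 kHz → 7.56
  0.0987 MHz = 0.0987e3 kHz = 98.7
  0.917 MHz = 0.917e3 kHz = 917
Sum: 7.56 + 98.7 + 917 = 1023.26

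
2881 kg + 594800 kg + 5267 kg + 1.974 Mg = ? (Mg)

604.922 Mg

In Mg:
  2881 kg = 2881e-3 Mg = 2.881
  594800 kg = 594800e-3 Mg = 594.8
  5267 kg = 5267e-3 Mg = 5.267
  1.974 Mg → 1.974
Sum: 2.881 + 594.8 + 5.267 + 1.974 = 604.922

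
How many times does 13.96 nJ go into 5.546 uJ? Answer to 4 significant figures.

397.3

(5.546 × 10^-6) / (13.96 × 10^-9) = 0.39728 × 10^3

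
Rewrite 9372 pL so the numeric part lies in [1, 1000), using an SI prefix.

9.372 nL

= 9.372 × 10^-9 L; 10^-9 is nano.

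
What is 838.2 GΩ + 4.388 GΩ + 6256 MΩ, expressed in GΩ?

In GΩ:
  838.2 GΩ → 838.2
  4.388 GΩ → 4.388
  6256 MΩ = 6256 × 10^-3 GΩ = 6.256
Sum: 838.2 + 4.388 + 6.256 = 848.844

848.844 GΩ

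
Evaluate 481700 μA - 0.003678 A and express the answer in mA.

In mA:
  481700 μA = 481700 × 10⁻³ mA = 481.7
  0.003678 A = 0.003678 × 10³ mA = 3.678
Difference: 481.7 - 3.678 = 478.022

478.022 mA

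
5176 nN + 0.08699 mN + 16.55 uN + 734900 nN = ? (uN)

843.616 uN

In uN:
  5176 nN = 5176 × 10⁻³ uN = 5.176
  0.08699 mN = 0.08699 × 10³ uN = 86.99
  16.55 uN → 16.55
  734900 nN = 734900 × 10⁻³ uN = 734.9
Sum: 5.176 + 86.99 + 16.55 + 734.9 = 843.616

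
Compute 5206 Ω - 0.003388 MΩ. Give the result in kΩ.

1.818 kΩ

In kΩ:
  5206 Ω = 5206e-3 kΩ = 5.206
  0.003388 MΩ = 0.003388e3 kΩ = 3.388
Difference: 5.206 - 3.388 = 1.818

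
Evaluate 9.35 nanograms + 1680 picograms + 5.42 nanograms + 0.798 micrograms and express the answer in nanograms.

In nanograms:
  9.35 nanograms → 9.35
  1680 picograms = 1680e-3 nanograms = 1.68
  5.42 nanograms → 5.42
  0.798 micrograms = 0.798e3 nanograms = 798
Sum: 9.35 + 1.68 + 5.42 + 798 = 814.45

814.45 nanograms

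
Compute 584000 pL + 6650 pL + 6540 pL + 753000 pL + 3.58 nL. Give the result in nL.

1353.77 nL

In nL:
  584000 pL = 584000 × 10⁻³ nL = 584
  6650 pL = 6650 × 10⁻³ nL = 6.65
  6540 pL = 6540 × 10⁻³ nL = 6.54
  753000 pL = 753000 × 10⁻³ nL = 753
  3.58 nL → 3.58
Sum: 584 + 6.65 + 6.54 + 753 + 3.58 = 1353.77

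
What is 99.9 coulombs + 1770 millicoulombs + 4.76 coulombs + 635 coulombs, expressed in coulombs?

In coulombs:
  99.9 coulombs → 99.9
  1770 millicoulombs = 1770 × 10^-3 coulombs = 1.77
  4.76 coulombs → 4.76
  635 coulombs → 635
Sum: 99.9 + 1.77 + 4.76 + 635 = 741.43

741.43 coulombs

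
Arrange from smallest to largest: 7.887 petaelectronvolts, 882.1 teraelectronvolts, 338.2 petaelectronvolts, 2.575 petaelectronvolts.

882.1 teraelectronvolts < 2.575 petaelectronvolts < 7.887 petaelectronvolts < 338.2 petaelectronvolts

7.887 petaelectronvolts = 7887000000000000 electronvolts
882.1 teraelectronvolts = 882100000000000 electronvolts
338.2 petaelectronvolts = 338200000000000000 electronvolts
2.575 petaelectronvolts = 2575000000000000 electronvolts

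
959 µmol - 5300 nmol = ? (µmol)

In µmol:
  959 µmol → 959
  5300 nmol = 5300 × 10⁻³ µmol = 5.3
Difference: 959 - 5.3 = 953.7

953.7 µmol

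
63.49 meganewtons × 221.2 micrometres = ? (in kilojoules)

63.49e6 × 221.2e-6 = 14043.988 J

14.043988 kilojoules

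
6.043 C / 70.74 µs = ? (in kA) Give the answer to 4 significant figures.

(6.043) / (70.74 × 10⁻⁶) = 0.0854255 × 10⁶ A

85.43 kA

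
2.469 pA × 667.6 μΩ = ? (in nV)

2.469 × 10^-12 × 667.6 × 10^-6 = 1648.3044 × 10^-18 V

0.0000016483044 nV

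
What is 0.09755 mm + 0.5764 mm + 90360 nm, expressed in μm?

764.31 μm

In μm:
  0.09755 mm = 0.09755 × 10^3 μm = 97.55
  0.5764 mm = 0.5764 × 10^3 μm = 576.4
  90360 nm = 90360 × 10^-3 μm = 90.36
Sum: 97.55 + 576.4 + 90.36 = 764.31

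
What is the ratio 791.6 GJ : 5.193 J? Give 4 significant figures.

(791.6 × 10⁹) / (5.193) = 152.44 × 10⁹

152400000000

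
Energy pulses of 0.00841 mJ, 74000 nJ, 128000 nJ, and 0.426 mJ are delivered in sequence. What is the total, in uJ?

In uJ:
  0.00841 mJ = 0.00841 × 10³ uJ = 8.41
  74000 nJ = 74000 × 10⁻³ uJ = 74
  128000 nJ = 128000 × 10⁻³ uJ = 128
  0.426 mJ = 0.426 × 10³ uJ = 426
Sum: 8.41 + 74 + 128 + 426 = 636.41

636.41 uJ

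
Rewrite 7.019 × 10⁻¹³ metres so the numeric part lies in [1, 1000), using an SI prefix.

701.9 femtometres

= 701.9 × 10⁻¹⁵ metres; 10⁻¹⁵ is femto.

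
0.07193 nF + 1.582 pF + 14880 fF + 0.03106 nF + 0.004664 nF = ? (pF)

In pF:
  0.07193 nF = 0.07193 × 10^3 pF = 71.93
  1.582 pF → 1.582
  14880 fF = 14880 × 10^-3 pF = 14.88
  0.03106 nF = 0.03106 × 10^3 pF = 31.06
  0.004664 nF = 0.004664 × 10^3 pF = 4.664
Sum: 71.93 + 1.582 + 14.88 + 31.06 + 4.664 = 124.116

124.116 pF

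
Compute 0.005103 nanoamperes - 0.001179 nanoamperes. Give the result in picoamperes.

In picoamperes:
  0.005103 nanoamperes = 0.005103e3 picoamperes = 5.103
  0.001179 nanoamperes = 0.001179e3 picoamperes = 1.179
Difference: 5.103 - 1.179 = 3.924

3.924 picoamperes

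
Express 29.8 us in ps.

micro = 10⁻⁶, pico = 10⁻¹²; factor is 10⁶.
29.8 × 10⁶ = 29800000

29800000 ps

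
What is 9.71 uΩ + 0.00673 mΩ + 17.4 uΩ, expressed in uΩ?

33.84 uΩ

In uΩ:
  9.71 uΩ → 9.71
  0.00673 mΩ = 0.00673 × 10^3 uΩ = 6.73
  17.4 uΩ → 17.4
Sum: 9.71 + 6.73 + 17.4 = 33.84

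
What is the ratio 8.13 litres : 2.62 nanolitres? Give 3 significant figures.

(8.13) / (2.62 × 10^-9) = 3.103 × 10^9

3100000000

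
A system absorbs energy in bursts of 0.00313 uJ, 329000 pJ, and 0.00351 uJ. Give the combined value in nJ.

In nJ:
  0.00313 uJ = 0.00313 × 10^3 nJ = 3.13
  329000 pJ = 329000 × 10^-3 nJ = 329
  0.00351 uJ = 0.00351 × 10^3 nJ = 3.51
Sum: 3.13 + 329 + 3.51 = 335.64

335.64 nJ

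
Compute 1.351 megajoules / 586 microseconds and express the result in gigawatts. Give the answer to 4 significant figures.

2.305 gigawatts

(1.351 × 10⁶) / (586 × 10⁻⁶) = 0.00230546 × 10¹² W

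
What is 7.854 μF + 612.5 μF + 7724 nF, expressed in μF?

628.078 μF

In μF:
  7.854 μF → 7.854
  612.5 μF → 612.5
  7724 nF = 7724 × 10^-3 μF = 7.724
Sum: 7.854 + 612.5 + 7.724 = 628.078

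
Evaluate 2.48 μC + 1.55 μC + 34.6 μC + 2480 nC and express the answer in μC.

In μC:
  2.48 μC → 2.48
  1.55 μC → 1.55
  34.6 μC → 34.6
  2480 nC = 2480 × 10⁻³ μC = 2.48
Sum: 2.48 + 1.55 + 34.6 + 2.48 = 41.11

41.11 μC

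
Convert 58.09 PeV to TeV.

58090 TeV

peta = 10¹⁵, tera = 10¹²; factor is 10³.
58.09 × 10³ = 58090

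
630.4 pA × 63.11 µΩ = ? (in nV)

630.4 × 10⁻¹² × 63.11 × 10⁻⁶ = 39784.544 × 10⁻¹⁸ V

0.000039784544 nV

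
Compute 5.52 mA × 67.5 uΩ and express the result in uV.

5.52 × 10⁻³ × 67.5 × 10⁻⁶ = 372.6 × 10⁻⁹ V

0.3726 uV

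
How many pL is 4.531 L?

4531000000000 pL

(no prefix) = 10^0, pico = 10^-12; factor is 10^12.
4.531 × 10^12 = 4531000000000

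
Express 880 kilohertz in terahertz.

kilo = 1e3, tera = 1e12; factor is 1e-9.
880 × 1e-9 = 0.00000088

0.00000088 terahertz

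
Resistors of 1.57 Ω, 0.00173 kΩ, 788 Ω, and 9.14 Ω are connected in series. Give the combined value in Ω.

In Ω:
  1.57 Ω → 1.57
  0.00173 kΩ = 0.00173 × 10^3 Ω = 1.73
  788 Ω → 788
  9.14 Ω → 9.14
Sum: 1.57 + 1.73 + 788 + 9.14 = 800.44

800.44 Ω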